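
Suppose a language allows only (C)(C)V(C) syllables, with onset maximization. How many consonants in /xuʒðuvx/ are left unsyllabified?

The consonants /x/ cannot be parsed into a legal (C)(C)V(C) syllable (at most one coda consonant is licensed; onsets may contain at most 2 consonants).

1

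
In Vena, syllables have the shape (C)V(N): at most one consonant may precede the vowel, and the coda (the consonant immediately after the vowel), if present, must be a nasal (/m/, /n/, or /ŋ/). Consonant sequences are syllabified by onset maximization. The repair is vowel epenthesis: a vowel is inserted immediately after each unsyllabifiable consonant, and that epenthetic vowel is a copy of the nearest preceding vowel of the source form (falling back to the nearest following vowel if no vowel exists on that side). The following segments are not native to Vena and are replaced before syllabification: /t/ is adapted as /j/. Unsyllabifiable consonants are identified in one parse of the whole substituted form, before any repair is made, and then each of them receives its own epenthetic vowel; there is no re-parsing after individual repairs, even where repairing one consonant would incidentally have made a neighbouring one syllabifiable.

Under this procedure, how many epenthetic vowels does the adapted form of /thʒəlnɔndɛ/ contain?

After substitution the input is /jhʒəlnɔndɛ/.
The unsyllabifiable consonants are /j/, /h/, /l/; each receives one epenthetic vowel.

3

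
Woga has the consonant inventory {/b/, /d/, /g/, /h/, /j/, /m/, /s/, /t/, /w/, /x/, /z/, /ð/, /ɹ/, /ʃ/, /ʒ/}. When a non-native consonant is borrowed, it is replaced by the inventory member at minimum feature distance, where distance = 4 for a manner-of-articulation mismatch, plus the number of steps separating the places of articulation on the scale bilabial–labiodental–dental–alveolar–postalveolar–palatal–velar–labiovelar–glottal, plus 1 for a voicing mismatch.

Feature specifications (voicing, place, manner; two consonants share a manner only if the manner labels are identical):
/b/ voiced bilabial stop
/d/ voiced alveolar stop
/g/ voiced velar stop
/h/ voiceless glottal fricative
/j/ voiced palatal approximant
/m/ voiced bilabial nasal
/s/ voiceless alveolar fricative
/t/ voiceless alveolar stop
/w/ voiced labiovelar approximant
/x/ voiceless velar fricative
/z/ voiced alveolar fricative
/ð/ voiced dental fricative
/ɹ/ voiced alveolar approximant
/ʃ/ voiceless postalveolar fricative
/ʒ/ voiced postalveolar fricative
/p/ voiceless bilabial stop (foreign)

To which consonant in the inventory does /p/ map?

/b/ is closest: same manner (stop), place distance 0 (bilabial→bilabial), voicing differs (+1); total 1. Next closest is /t/ at distance 3.

b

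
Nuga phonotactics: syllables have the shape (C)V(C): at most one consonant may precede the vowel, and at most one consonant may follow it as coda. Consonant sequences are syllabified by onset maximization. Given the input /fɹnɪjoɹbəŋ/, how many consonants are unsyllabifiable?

The consonants /f/, /ɹ/ cannot be parsed into a legal (C)V(C) syllable (at most one coda consonant is licensed; onsets are limited to one consonant).

2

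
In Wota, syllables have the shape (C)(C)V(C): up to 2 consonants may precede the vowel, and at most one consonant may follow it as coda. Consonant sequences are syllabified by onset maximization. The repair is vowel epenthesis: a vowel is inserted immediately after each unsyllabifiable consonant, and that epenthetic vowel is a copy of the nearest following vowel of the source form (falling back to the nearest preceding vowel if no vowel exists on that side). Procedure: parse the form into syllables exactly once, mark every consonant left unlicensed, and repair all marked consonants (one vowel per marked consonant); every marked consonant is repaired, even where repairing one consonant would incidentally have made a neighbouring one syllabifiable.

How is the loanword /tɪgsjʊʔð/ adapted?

Syllabifying with onset maximization leaves /ð/ stranded (at most one coda consonant is licensed; onsets may contain at most 2 consonants).
Each unlicensed consonant becomes the onset of a new syllable: /ð/ → /ðʊ/.

tɪgsjʊʔðʊ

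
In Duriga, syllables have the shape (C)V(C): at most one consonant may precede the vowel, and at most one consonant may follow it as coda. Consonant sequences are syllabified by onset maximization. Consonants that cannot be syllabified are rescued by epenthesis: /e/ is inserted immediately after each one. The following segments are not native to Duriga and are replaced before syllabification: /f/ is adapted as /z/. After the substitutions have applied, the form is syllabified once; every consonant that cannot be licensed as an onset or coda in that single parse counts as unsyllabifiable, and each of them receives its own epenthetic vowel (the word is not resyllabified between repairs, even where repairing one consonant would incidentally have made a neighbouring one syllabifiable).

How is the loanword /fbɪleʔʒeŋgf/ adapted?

Substitution: /f/ → /z/, giving /zbɪleʔʒeŋgz/.
Under (C)V(C), the unsyllabifiable consonants are /z/, /g/, /z/ (at most one coda consonant is licensed; onsets are limited to one consonant).
Epenthesis after each stranded consonant: /z/ → /ze/, /g/ → /ge/, /z/ → /ze/.

zebɪleʔʒeŋgeze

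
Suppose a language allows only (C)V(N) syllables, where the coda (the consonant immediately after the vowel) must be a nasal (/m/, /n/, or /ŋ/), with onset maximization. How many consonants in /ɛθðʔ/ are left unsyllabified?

3

Under (C)V(N), the unsyllabifiable consonants are /θ/, /ð/, /ʔ/ (only a nasal (/m/, /n/, or /ŋ/) is licensed in coda position; onsets are limited to one consonant).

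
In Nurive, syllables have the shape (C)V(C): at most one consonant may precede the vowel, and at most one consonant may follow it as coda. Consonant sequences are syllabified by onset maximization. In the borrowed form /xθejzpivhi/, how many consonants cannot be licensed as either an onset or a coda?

Under (C)V(C), the unsyllabifiable consonants are /x/, /z/ (at most one coda consonant is licensed; onsets are limited to one consonant).

2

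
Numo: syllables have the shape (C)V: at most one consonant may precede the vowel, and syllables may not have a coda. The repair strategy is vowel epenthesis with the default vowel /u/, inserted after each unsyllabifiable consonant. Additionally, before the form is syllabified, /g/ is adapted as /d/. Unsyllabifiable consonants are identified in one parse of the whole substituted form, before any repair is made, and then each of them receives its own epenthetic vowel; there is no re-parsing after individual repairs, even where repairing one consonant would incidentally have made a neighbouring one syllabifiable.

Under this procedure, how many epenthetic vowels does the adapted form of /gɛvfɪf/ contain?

2

After substitution the input is /dɛvfɪf/.
The unsyllabifiable consonants are /v/, /f/; each receives one epenthetic vowel.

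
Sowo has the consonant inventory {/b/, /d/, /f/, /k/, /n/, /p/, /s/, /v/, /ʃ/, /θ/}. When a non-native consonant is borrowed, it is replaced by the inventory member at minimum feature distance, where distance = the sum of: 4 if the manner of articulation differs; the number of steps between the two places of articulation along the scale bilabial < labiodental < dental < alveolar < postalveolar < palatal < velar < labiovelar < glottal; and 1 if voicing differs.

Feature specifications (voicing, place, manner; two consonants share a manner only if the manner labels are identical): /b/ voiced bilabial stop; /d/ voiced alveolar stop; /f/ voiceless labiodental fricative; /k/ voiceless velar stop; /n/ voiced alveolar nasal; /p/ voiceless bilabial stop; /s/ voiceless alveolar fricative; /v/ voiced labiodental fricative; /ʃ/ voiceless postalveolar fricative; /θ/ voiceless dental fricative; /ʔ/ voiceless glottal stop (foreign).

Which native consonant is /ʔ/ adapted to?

k

/k/ is closest: same manner (stop), place distance 2 (glottal→velar), same voicing; total 2. Next closest is /d/ at distance 6.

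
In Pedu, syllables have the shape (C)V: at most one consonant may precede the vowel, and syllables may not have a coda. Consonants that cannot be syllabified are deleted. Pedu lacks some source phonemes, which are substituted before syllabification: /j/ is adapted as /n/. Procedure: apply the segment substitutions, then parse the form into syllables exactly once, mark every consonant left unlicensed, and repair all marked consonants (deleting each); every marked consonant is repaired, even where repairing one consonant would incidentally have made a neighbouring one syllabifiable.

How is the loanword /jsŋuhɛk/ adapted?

Substitution: /j/ → /n/, giving /nsŋuhɛk/.
Syllabifying with onset maximization leaves /n/, /s/, /k/ stranded (no codas are permitted; onsets are limited to one consonant).
Deletion applies to /n/, /s/, /k/.

ŋuhɛ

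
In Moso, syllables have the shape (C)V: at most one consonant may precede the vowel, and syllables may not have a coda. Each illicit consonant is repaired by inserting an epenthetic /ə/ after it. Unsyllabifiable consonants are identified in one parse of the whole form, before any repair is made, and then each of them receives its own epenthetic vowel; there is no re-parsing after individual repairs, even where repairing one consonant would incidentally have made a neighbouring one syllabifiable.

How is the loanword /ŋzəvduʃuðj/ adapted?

Under (C)V, the unsyllabifiable consonants are /ŋ/, /v/, /ð/, /j/ (no codas are permitted; onsets are limited to one consonant).
Epenthesis after each stranded consonant: /ŋ/ → /ŋə/, /v/ → /və/, /ð/ → /ðə/, /j/ → /jə/.

ŋəzəvəduʃuðəjə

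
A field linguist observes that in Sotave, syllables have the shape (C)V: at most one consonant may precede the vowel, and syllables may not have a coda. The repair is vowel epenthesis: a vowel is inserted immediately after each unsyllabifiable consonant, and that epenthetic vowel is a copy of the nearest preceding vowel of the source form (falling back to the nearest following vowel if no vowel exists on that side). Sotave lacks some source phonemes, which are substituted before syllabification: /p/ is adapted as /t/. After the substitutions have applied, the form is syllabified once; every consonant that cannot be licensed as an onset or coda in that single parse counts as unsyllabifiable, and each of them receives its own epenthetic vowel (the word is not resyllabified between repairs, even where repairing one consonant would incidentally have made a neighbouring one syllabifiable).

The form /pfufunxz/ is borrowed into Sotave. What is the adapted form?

tufufunuxuzu

Substitution: /p/ → /t/, giving /tfufunxz/.
Under (C)V, the unsyllabifiable consonants are /t/, /n/, /x/, /z/ (no codas are permitted; onsets are limited to one consonant).
Each unlicensed consonant becomes the onset of a new syllable: /t/ → /tu/, /n/ → /nu/, /x/ → /xu/, /z/ → /zu/.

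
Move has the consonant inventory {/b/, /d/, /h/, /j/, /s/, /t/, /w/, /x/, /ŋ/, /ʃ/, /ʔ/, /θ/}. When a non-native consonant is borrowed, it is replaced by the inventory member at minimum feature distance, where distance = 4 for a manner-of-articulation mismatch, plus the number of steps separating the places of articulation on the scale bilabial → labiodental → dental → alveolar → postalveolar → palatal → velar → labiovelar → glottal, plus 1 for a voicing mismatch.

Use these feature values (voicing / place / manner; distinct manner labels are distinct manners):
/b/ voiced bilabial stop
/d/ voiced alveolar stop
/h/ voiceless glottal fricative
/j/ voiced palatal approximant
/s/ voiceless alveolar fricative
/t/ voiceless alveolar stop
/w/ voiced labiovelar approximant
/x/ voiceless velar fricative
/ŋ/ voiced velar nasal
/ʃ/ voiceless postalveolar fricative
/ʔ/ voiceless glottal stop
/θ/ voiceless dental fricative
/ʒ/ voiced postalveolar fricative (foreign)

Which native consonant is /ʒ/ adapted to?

/ʃ/ is closest: same manner (fricative), place distance 0 (postalveolar→postalveolar), voicing differs (+1); total 1. Next closest is /s/ at distance 2.

ʃ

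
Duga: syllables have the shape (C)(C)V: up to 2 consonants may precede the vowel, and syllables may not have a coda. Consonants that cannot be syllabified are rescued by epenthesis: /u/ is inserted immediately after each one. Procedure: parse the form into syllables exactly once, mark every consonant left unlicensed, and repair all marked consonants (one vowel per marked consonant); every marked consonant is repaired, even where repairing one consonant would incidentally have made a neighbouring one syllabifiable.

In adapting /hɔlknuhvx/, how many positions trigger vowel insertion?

The unsyllabifiable consonants are /l/, /h/, /v/, /x/; each receives one epenthetic vowel.

4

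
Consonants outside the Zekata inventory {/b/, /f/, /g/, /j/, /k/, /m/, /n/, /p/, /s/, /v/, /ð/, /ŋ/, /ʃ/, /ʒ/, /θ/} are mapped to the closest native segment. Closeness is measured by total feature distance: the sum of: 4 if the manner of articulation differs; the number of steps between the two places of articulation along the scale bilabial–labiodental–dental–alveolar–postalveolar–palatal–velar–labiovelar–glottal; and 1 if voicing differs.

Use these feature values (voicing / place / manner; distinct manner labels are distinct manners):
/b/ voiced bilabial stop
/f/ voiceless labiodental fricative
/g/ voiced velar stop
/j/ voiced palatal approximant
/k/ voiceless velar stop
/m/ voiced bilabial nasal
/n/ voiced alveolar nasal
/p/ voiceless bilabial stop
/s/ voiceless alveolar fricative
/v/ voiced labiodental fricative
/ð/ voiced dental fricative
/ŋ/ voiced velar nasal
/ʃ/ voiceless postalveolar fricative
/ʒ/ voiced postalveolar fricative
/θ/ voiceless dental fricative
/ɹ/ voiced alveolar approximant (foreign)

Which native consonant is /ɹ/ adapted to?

/j/ is closest: same manner (approximant), place distance 2 (alveolar→palatal), same voicing; total 2. Next closest is /n/ at distance 4.

j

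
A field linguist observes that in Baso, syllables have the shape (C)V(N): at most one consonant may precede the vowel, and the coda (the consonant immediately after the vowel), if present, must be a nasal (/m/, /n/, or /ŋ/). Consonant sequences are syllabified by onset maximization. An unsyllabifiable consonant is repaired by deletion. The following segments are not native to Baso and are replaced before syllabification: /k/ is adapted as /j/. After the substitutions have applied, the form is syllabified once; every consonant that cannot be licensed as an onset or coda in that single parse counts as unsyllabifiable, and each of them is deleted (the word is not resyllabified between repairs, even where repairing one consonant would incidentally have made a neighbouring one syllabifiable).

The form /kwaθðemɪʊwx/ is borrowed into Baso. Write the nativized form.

waðemɪʊ

Substitution: /k/ → /j/, giving /jwaθðemɪʊwx/.
Syllabifying with onset maximization leaves /j/, /θ/, /w/, /x/ stranded (only a nasal (/m/, /n/, or /ŋ/) is licensed in coda position; onsets are limited to one consonant).
Deleting the stranded consonants removes /j/, /θ/, /w/, /x/.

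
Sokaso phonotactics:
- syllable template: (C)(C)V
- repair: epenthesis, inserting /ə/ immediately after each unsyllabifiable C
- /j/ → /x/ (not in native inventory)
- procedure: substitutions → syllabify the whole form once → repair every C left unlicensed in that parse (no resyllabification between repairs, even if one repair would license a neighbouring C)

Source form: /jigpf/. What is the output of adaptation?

xigəpəfə

Substitution: /j/ → /x/, giving /xigpf/.
Under (C)(C)V, the unsyllabifiable consonants are /g/, /p/, /f/ (no codas are permitted; onsets may contain at most 2 consonants).
Epenthesis after each stranded consonant: /g/ → /gə/, /p/ → /pə/, /f/ → /fə/.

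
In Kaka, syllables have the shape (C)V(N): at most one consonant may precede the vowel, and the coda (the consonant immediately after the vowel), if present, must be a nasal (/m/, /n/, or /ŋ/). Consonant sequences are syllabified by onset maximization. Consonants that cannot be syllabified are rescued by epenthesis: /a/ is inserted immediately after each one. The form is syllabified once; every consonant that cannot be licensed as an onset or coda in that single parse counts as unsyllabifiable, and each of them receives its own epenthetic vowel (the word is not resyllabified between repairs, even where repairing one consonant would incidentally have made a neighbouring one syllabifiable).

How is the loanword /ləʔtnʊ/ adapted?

ləʔatanʊ

Under (C)V(N), the unsyllabifiable consonants are /ʔ/, /t/ (only a nasal (/m/, /n/, or /ŋ/) is licensed in coda position; onsets are limited to one consonant).
Inserting the epenthetic vowel yields /ʔ/ → /ʔa/, /t/ → /ta/.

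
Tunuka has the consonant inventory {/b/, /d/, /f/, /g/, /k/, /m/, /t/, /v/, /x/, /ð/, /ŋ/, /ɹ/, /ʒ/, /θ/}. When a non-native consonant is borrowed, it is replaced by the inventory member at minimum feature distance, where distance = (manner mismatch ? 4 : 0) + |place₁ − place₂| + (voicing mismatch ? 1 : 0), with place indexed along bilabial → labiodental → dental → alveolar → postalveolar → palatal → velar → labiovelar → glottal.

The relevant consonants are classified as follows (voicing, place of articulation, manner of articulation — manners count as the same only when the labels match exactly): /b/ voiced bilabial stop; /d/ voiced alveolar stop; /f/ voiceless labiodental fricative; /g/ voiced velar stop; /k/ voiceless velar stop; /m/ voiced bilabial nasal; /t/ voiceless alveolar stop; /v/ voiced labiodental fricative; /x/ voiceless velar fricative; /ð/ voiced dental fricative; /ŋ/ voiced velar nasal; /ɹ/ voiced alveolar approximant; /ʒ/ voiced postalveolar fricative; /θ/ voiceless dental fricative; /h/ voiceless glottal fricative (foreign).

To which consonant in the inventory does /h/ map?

/x/ is closest: same manner (fricative), place distance 2 (glottal→velar), same voicing; total 2. Next closest is /ʒ/ at distance 5.

x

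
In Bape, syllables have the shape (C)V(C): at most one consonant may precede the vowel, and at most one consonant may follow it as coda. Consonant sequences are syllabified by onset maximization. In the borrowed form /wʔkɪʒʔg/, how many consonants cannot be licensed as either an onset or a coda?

Under (C)V(C), the unsyllabifiable consonants are /w/, /ʔ/, /ʔ/, /g/ (at most one coda consonant is licensed; onsets are limited to one consonant).

4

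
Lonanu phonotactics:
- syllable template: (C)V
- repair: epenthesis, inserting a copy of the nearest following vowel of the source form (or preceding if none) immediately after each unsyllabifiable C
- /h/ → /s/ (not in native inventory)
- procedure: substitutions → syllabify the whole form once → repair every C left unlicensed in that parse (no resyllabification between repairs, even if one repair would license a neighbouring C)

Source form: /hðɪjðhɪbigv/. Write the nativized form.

sɪðɪjɪðɪsɪbigivi

Substitution: /h/ → /s/, giving /sðɪjðsɪbigv/.
Syllabifying with onset maximization leaves /s/, /j/, /ð/, /g/, /v/ stranded (no codas are permitted; onsets are limited to one consonant).
Inserting the epenthetic vowel yields /s/ → /sɪ/, /j/ → /jɪ/, /ð/ → /ðɪ/, /g/ → /gi/, /v/ → /vi/.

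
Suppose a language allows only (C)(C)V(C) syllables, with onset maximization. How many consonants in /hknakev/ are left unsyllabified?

1

The consonants /h/ cannot be parsed into a legal (C)(C)V(C) syllable (at most one coda consonant is licensed; onsets may contain at most 2 consonants).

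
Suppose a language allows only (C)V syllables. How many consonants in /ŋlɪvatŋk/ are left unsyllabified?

The consonants /ŋ/, /t/, /ŋ/, /k/ cannot be parsed into a legal (C)V syllable (no codas are permitted; onsets are limited to one consonant).

4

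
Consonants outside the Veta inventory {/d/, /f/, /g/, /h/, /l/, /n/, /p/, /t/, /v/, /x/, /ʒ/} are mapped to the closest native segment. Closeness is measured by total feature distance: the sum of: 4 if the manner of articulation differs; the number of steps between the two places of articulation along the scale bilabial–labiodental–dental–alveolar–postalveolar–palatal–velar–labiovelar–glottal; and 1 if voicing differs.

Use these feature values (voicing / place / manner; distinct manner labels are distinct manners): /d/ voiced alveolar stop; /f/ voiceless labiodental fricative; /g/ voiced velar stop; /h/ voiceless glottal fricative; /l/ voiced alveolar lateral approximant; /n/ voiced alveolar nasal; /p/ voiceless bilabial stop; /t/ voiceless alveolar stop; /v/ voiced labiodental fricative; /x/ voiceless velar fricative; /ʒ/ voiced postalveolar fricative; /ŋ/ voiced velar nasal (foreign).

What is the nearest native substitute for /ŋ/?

n

/n/ is closest: same manner (nasal), place distance 3 (velar→alveolar), same voicing; total 3. Next closest is /g/ at distance 4.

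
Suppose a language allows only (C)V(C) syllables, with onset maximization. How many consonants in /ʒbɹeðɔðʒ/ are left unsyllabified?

Under (C)V(C), the unsyllabifiable consonants are /ʒ/, /b/, /ʒ/ (at most one coda consonant is licensed; onsets are limited to one consonant).

3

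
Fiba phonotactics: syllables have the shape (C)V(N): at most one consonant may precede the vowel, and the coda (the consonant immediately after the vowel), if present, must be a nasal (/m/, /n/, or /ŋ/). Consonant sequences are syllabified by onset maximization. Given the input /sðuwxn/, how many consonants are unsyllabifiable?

Under (C)V(N), the unsyllabifiable consonants are /s/, /w/, /x/, /n/ (only a nasal (/m/, /n/, or /ŋ/) is licensed in coda position; onsets are limited to one consonant).

4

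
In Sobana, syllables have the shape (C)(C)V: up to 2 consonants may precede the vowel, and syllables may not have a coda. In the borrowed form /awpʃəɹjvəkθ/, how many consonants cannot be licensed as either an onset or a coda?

4

The consonants /w/, /ɹ/, /k/, /θ/ cannot be parsed into a legal (C)(C)V syllable (no codas are permitted; onsets may contain at most 2 consonants).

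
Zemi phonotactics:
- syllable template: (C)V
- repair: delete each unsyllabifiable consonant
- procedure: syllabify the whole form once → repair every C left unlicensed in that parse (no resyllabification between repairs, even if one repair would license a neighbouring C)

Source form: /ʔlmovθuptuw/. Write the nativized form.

moθutu

The consonants /ʔ/, /l/, /v/, /p/, /w/ cannot be parsed into a legal (C)V syllable (no codas are permitted; onsets are limited to one consonant).
Deleting the stranded consonants removes /ʔ/, /l/, /v/, /p/, /w/.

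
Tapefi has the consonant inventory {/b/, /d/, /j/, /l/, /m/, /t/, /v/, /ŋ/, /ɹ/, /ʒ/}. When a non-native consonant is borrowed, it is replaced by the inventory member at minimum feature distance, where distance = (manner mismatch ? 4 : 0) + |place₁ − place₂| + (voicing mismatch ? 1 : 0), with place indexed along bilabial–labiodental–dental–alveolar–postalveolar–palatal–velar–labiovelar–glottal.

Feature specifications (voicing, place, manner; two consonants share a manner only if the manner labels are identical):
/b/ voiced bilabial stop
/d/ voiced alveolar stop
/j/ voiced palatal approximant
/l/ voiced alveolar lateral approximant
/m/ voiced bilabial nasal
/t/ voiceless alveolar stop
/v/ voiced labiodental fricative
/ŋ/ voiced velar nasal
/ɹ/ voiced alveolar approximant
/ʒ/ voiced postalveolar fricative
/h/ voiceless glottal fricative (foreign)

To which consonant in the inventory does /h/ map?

/ʒ/ is closest: same manner (fricative), place distance 4 (glottal→postalveolar), voicing differs (+1); total 5. Next closest is /ŋ/ at distance 7.

ʒ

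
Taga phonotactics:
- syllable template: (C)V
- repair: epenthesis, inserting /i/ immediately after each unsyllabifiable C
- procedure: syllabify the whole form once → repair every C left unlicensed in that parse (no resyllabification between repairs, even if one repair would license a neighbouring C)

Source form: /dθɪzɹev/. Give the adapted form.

diθɪziɹevi

Syllabifying with onset maximization leaves /d/, /z/, /v/ stranded (no codas are permitted; onsets are limited to one consonant).
Each unlicensed consonant becomes the onset of a new syllable: /d/ → /di/, /z/ → /zi/, /v/ → /vi/.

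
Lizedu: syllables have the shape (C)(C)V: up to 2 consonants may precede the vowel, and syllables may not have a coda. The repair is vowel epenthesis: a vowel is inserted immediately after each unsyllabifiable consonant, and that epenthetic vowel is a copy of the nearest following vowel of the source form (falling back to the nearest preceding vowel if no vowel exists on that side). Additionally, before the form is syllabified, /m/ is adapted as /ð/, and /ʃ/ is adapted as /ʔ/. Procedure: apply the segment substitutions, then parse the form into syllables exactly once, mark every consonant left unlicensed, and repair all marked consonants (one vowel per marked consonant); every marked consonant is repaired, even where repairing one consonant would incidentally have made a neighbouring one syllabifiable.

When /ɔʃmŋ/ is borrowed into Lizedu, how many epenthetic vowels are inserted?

3

After substitution the input is /ɔʔðŋ/.
The unsyllabifiable consonants are /ʔ/, /ð/, /ŋ/; each receives one epenthetic vowel.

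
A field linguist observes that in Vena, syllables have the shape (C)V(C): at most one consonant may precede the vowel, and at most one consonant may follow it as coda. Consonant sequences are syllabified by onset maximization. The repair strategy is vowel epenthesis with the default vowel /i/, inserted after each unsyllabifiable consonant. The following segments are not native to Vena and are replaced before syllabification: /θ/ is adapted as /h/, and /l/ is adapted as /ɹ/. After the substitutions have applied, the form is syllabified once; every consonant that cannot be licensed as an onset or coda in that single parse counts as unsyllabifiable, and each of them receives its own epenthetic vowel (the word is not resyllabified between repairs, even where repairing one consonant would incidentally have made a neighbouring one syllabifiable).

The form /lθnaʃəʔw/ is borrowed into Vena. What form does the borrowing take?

Substitution: /l/ → /ɹ/, /θ/ → /h/, giving /ɹhnaʃəʔw/.
The consonants /ɹ/, /h/, /w/ cannot be parsed into a legal (C)V(C) syllable (at most one coda consonant is licensed; onsets are limited to one consonant).
Each unlicensed consonant becomes the onset of a new syllable: /ɹ/ → /ɹi/, /h/ → /hi/, /w/ → /wi/.

ɹihinaʃəʔwi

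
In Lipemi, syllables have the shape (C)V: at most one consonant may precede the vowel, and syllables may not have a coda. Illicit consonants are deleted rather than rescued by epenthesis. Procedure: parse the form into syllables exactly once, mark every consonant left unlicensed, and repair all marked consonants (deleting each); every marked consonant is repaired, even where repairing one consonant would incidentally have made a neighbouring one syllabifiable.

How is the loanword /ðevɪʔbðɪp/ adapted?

ðevɪðɪ

The consonants /ʔ/, /b/, /p/ cannot be parsed into a legal (C)V syllable (no codas are permitted; onsets are limited to one consonant).
Deletion applies to /ʔ/, /b/, /p/.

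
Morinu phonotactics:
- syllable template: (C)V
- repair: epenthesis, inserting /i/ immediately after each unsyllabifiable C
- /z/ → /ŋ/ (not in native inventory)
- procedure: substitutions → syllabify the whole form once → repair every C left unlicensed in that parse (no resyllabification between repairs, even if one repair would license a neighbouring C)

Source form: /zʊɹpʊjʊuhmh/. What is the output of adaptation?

ŋʊɹipʊjʊuhimihi

Substitution: /z/ → /ŋ/, giving /ŋʊɹpʊjʊuhmh/.
Syllabifying with onset maximization leaves /ɹ/, /h/, /m/, /h/ stranded (no codas are permitted; onsets are limited to one consonant).
Epenthesis after each stranded consonant: /ɹ/ → /ɹi/, /h/ → /hi/, /m/ → /mi/, /h/ → /hi/.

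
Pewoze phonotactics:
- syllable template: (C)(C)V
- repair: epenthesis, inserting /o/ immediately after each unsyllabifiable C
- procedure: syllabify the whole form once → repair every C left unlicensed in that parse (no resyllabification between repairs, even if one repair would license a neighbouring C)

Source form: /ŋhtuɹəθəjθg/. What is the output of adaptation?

ŋohtuɹəθəjoθogo

Under (C)(C)V, the unsyllabifiable consonants are /ŋ/, /j/, /θ/, /g/ (no codas are permitted; onsets may contain at most 2 consonants).
Epenthesis after each stranded consonant: /ŋ/ → /ŋo/, /j/ → /jo/, /θ/ → /θo/, /g/ → /go/.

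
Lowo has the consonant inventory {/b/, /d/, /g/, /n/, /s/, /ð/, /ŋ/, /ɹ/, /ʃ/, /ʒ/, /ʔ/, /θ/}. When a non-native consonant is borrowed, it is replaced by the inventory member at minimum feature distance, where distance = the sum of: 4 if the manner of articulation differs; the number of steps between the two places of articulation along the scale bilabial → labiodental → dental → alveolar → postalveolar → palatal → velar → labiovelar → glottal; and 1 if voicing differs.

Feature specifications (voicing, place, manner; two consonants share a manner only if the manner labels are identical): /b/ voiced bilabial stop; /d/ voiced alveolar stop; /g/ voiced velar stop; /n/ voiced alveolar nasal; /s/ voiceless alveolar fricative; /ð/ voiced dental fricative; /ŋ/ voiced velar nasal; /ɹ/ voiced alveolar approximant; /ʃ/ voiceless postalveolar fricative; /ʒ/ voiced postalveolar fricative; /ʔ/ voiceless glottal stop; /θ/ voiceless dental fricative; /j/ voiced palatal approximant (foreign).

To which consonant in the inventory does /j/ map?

/ɹ/ is closest: same manner (approximant), place distance 2 (palatal→alveolar), same voicing; total 2. Next closest is /g/ at distance 5.

ɹ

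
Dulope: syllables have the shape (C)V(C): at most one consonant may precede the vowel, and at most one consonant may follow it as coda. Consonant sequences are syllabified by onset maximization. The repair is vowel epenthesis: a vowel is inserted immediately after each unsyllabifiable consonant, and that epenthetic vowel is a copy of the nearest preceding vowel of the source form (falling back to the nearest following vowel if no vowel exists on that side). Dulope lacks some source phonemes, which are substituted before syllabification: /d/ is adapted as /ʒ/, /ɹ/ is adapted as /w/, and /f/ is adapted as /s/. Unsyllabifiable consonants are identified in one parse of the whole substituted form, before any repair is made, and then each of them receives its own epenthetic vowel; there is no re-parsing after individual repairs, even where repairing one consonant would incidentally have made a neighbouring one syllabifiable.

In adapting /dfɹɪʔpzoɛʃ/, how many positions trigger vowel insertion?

3

After substitution the input is /ʒswɪʔpzoɛʃ/.
The unsyllabifiable consonants are /ʒ/, /s/, /p/; each receives one epenthetic vowel.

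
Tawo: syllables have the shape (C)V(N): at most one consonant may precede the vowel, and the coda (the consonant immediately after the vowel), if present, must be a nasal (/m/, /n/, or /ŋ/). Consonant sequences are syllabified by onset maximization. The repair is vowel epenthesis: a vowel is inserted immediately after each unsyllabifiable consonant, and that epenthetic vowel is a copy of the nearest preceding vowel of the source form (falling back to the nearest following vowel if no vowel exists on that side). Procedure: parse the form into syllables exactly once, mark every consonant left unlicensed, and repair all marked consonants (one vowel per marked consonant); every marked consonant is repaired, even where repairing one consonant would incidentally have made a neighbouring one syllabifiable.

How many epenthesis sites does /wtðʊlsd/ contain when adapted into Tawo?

5

The unsyllabifiable consonants are /w/, /t/, /l/, /s/, /d/; each receives one epenthetic vowel.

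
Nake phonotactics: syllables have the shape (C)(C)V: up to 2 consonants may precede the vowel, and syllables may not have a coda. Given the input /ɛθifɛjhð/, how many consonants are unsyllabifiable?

3

The consonants /j/, /h/, /ð/ cannot be parsed into a legal (C)(C)V syllable (no codas are permitted; onsets may contain at most 2 consonants).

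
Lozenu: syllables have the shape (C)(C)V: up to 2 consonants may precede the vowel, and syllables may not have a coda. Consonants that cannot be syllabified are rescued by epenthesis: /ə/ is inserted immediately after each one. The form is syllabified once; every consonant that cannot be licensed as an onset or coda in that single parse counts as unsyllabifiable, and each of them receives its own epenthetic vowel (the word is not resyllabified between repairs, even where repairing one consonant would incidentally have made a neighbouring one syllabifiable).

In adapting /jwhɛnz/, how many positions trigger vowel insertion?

3

The unsyllabifiable consonants are /j/, /n/, /z/; each receives one epenthetic vowel.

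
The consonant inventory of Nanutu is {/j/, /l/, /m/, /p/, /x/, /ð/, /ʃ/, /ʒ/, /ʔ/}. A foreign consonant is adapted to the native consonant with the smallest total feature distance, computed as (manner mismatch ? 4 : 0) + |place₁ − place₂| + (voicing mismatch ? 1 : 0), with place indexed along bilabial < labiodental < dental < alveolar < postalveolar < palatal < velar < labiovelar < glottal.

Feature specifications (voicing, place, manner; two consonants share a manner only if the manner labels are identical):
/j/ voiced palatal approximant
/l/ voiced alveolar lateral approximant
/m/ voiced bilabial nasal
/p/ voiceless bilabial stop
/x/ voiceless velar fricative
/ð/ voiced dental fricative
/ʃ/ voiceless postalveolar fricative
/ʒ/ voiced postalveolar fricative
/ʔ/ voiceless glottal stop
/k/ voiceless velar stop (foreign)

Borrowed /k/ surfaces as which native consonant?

ʔ

/ʔ/ is closest: same manner (stop), place distance 2 (velar→glottal), same voicing; total 2. Next closest is /x/ at distance 4.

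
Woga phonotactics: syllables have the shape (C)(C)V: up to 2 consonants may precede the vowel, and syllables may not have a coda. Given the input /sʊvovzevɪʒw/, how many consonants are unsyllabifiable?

The consonants /ʒ/, /w/ cannot be parsed into a legal (C)(C)V syllable (no codas are permitted; onsets may contain at most 2 consonants).

2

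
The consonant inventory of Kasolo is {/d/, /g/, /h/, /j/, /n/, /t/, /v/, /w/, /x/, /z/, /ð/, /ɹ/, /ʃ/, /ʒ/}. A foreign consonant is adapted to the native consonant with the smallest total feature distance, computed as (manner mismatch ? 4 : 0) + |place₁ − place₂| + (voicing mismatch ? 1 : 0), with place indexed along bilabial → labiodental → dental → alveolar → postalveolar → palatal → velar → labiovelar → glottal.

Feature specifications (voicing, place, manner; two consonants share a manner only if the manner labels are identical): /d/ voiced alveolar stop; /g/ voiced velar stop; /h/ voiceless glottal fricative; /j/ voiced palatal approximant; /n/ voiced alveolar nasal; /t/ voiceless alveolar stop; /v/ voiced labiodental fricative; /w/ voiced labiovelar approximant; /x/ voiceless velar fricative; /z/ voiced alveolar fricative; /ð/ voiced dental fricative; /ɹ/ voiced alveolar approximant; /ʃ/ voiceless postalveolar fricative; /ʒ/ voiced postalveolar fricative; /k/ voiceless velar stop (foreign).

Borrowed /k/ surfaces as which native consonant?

g

/g/ is closest: same manner (stop), place distance 0 (velar→velar), voicing differs (+1); total 1. Next closest is /t/ at distance 3.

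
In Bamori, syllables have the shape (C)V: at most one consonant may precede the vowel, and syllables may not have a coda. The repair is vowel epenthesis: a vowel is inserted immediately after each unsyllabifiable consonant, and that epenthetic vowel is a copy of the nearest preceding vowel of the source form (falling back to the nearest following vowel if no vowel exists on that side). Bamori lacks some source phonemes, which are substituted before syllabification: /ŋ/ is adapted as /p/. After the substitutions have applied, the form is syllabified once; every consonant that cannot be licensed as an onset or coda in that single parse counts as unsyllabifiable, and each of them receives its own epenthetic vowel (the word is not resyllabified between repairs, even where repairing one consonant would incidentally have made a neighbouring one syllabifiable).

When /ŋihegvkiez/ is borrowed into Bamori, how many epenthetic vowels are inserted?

3

After substitution the input is /pihegvkiez/.
The unsyllabifiable consonants are /g/, /v/, /z/; each receives one epenthetic vowel.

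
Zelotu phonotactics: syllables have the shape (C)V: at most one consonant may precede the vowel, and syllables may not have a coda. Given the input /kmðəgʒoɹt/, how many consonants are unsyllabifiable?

5

The consonants /k/, /m/, /g/, /ɹ/, /t/ cannot be parsed into a legal (C)V syllable (no codas are permitted; onsets are limited to one consonant).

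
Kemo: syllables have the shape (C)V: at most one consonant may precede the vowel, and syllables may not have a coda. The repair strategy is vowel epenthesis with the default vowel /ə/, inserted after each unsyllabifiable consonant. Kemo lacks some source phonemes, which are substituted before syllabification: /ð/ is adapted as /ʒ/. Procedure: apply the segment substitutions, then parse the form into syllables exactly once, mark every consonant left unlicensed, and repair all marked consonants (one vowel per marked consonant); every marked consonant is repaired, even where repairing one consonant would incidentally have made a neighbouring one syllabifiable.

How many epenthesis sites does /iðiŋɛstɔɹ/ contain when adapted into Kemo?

2

After substitution the input is /iʒiŋɛstɔɹ/.
The unsyllabifiable consonants are /s/, /ɹ/; each receives one epenthetic vowel.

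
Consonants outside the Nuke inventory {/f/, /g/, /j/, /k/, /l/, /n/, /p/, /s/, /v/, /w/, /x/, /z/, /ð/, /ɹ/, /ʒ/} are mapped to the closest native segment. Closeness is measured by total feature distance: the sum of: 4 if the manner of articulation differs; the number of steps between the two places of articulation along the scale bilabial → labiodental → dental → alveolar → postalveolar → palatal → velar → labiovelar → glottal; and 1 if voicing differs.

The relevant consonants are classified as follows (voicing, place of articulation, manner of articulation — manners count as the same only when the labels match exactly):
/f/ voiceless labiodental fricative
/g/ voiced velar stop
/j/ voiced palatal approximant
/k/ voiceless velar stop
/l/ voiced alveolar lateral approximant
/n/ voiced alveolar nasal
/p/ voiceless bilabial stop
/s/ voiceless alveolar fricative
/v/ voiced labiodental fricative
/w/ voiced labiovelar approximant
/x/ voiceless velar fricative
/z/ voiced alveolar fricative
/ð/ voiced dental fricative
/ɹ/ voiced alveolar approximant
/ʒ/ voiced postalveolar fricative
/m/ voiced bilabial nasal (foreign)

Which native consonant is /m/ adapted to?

n

/n/ is closest: same manner (nasal), place distance 3 (bilabial→alveolar), same voicing; total 3. Next closest is /p/ at distance 5.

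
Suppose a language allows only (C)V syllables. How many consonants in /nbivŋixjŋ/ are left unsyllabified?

The consonants /n/, /v/, /x/, /j/, /ŋ/ cannot be parsed into a legal (C)V syllable (no codas are permitted; onsets are limited to one consonant).

5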